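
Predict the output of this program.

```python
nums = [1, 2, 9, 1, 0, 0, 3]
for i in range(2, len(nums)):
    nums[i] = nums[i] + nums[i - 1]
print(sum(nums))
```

i=2: nums[2] = 9+2 = 11 → [1, 2, 11, 1, 0, 0, 3]
i=3: nums[3] = 1+11 = 12 → [1, 2, 11, 12, 0, 0, 3]
i=4: nums[4] = 0+12 = 12 → [1, 2, 11, 12, 12, 0, 3]
i=5: nums[5] = 0+12 = 12 → [1, 2, 11, 12, 12, 12, 3]
i=6: nums[6] = 3+12 = 15 → [1, 2, 11, 12, 12, 12, 15]
sum = 65

65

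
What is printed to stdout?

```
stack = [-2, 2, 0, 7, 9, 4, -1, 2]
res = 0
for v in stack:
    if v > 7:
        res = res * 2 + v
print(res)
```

v=-2: not >7
v=2: not >7
v=0: not >7
v=7: not >7
v=9: >7, res = 0*2+9 = 9
v=4: not >7
v=-1: not >7
v=2: not >7

9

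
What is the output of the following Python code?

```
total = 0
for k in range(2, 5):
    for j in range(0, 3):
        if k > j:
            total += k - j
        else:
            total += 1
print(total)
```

k=2,j=0: 2>0, total = 0+2 = 2
k=2,j=1: 2>1, total = 2+1 = 3
k=2,j=2: not 2>2, total = 3+1 = 4
k=3,j=0: 3>0, total = 4+3 = 7
k=3,j=1: 3>1, total = 7+2 = 9
k=3,j=2: 3>2, total = 9+1 = 10
k=4,j=0: 4>0, total = 10+4 = 14
k=4,j=1: 4>1, total = 14+3 = 17
k=4,j=2: 4>2, total = 17+2 = 19

19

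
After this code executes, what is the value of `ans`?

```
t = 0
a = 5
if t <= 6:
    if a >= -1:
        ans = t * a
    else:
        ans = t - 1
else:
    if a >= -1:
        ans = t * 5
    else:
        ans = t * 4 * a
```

0

t=0, a=5
t <= 6 is True; a >= -1 is True
→ ans = t * a = 0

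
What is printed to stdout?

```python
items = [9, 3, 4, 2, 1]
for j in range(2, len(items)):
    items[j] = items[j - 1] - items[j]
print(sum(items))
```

4

j=2: items[2] = 3-4 = -1 → [9, 3, -1, 2, 1]
j=3: items[3] = (-1)-2 = -3 → [9, 3, -1, -3, 1]
j=4: items[4] = (-3)-1 = -4 → [9, 3, -1, -3, -4]
sum = 4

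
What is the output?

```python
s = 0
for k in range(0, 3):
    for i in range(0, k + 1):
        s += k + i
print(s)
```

12

k=0,i=0: s = 0+0 = 0
k=1,i=0: s = 0+1 = 1
k=1,i=1: s = 1+2 = 3
k=2,i=0: s = 3+2 = 5
k=2,i=1: s = 5+3 = 8
k=2,i=2: s = 8+4 = 12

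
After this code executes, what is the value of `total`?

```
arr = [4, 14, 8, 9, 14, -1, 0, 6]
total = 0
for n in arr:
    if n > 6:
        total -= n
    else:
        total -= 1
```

-49

n=4: not >6, total = 0-1 = -1
n=14: >6, total = (-1)-14 = -15
n=8: >6, total = (-15)-8 = -23
n=9: >6, total = (-23)-9 = -32
n=14: >6, total = (-32)-14 = -46
n=-1: not >6, total = (-46)-1 = -47
n=0: not >6, total = (-47)-1 = -48
n=6: not >6, total = (-48)-1 = -49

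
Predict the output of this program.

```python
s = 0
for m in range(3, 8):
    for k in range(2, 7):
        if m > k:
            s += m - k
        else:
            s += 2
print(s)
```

55

m=3,k=2: 3>2, s = 0+1 = 1
m=3,k=3: not 3>3, s = 1+2 = 3
m=3,k=4: not 3>4, s = 3+2 = 5
m=3,k=5: not 3>5, s = 5+2 = 7
m=3,k=6: not 3>6, s = 7+2 = 9
m=4,k=2: 4>2, s = 9+2 = 11
m=4,k=3: 4>3, s = 11+1 = 12
m=4,k=4: not 4>4, s = 12+2 = 14
m=4,k=5: not 4>5, s = 14+2 = 16
m=4,k=6: not 4>6, s = 16+2 = 18
m=5,k=2: 5>2, s = 18+3 = 21
m=5,k=3: 5>3, s = 21+2 = 23
m=5,k=4: 5>4, s = 23+1 = 24
m=5,k=5: not 5>5, s = 24+2 = 26
m=5,k=6: not 5>6, s = 26+2 = 28
m=6,k=2: 6>2, s = 28+4 = 32
m=6,k=3: 6>3, s = 32+3 = 35
m=6,k=4: 6>4, s = 35+2 = 37
m=6,k=5: 6>5, s = 37+1 = 38
m=6,k=6: not 6>6, s = 38+2 = 40
m=7,k=2: 7>2, s = 40+5 = 45
m=7,k=3: 7>3, s = 45+4 = 49
m=7,k=4: 7>4, s = 49+3 = 52
m=7,k=5: 7>5, s = 52+2 = 54
m=7,k=6: 7>6, s = 54+1 = 55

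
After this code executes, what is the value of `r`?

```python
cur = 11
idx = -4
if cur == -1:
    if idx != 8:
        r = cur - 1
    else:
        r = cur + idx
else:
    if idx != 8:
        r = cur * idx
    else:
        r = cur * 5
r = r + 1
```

-43

cur=11, idx=-4
cur == -1 is False; idx != 8 is True
→ r = cur * idx = -44
r = (-44)+1 = -43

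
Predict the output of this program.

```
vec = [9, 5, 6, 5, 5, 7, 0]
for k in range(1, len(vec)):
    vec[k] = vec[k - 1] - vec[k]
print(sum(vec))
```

-46

k=1: vec[1] = 9-5 = 4 → [9, 4, 6, 5, 5, 7, 0]
k=2: vec[2] = 4-6 = -2 → [9, 4, -2, 5, 5, 7, 0]
k=3: vec[3] = (-2)-5 = -7 → [9, 4, -2, -7, 5, 7, 0]
k=4: vec[4] = (-7)-5 = -12 → [9, 4, -2, -7, -12, 7, 0]
k=5: vec[5] = (-12)-7 = -19 → [9, 4, -2, -7, -12, -19, 0]
k=6: vec[6] = (-19)-0 = -19 → [9, 4, -2, -7, -12, -19, -19]
sum = -46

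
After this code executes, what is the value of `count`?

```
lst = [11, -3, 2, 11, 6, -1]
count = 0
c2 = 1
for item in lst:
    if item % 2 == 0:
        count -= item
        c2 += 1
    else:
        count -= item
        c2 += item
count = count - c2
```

-47

item=11: not even, count = 0-11 = -11; c2=12
item=-3: not even, count = (-11)-(-3) = -8; c2=9
item=2: even, count = (-8)-2 = -10; c2=10
item=11: not even, count = (-10)-11 = -21; c2=21
item=6: even, count = (-21)-6 = -27; c2=22
item=-1: not even, count = (-27)-(-1) = -26; c2=21
count-c2 = (-26)-21 = -47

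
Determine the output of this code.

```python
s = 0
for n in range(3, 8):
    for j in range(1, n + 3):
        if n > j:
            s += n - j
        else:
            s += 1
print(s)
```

n=3,j=1: 3>1, s = 0+2 = 2
n=3,j=2: 3>2, s = 2+1 = 3
n=3,j=3: not 3>3, s = 3+1 = 4
n=3,j=4: not 3>4, s = 4+1 = 5
n=3,j=5: not 3>5, s = 5+1 = 6
n=4,j=1: 4>1, s = 6+3 = 9
n=4,j=2: 4>2, s = 9+2 = 11
n=4,j=3: 4>3, s = 11+1 = 12
n=4,j=4: not 4>4, s = 12+1 = 13
n=4,j=5: not 4>5, s = 13+1 = 14
n=4,j=6: not 4>6, s = 14+1 = 15
n=5,j=1: 5>1, s = 15+4 = 19
n=5,j=2: 5>2, s = 19+3 = 22
n=5,j=3: 5>3, s = 22+2 = 24
n=5,j=4: 5>4, s = 24+1 = 25
n=5,j=5: not 5>5, s = 25+1 = 26
n=5,j=6: not 5>6, s = 26+1 = 27
n=5,j=7: not 5>7, s = 27+1 = 28
n=6,j=1: 6>1, s = 28+5 = 33
n=6,j=2: 6>2, s = 33+4 = 37
n=6,j=3: 6>3, s = 37+3 = 40
n=6,j=4: 6>4, s = 40+2 = 42
n=6,j=5: 6>5, s = 42+1 = 43
n=6,j=6: not 6>6, s = 43+1 = 44
n=6,j=7: not 6>7, s = 44+1 = 45
n=6,j=8: not 6>8, s = 45+1 = 46
n=7,j=1: 7>1, s = 46+6 = 52
n=7,j=2: 7>2, s = 52+5 = 57
n=7,j=3: 7>3, s = 57+4 = 61
n=7,j=4: 7>4, s = 61+3 = 64
n=7,j=5: 7>5, s = 64+2 = 66
n=7,j=6: 7>6, s = 66+1 = 67
n=7,j=7: not 7>7, s = 67+1 = 68
n=7,j=8: not 7>8, s = 68+1 = 69
n=7,j=9: not 7>9, s = 69+1 = 70

70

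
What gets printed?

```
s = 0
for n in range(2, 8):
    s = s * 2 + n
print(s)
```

183

n=2: s = 0*2+2 = 2
n=3: s = 2*2+3 = 7
n=4: s = 7*2+4 = 18
n=5: s = 18*2+5 = 41
n=6: s = 41*2+6 = 88
n=7: s = 88*2+7 = 183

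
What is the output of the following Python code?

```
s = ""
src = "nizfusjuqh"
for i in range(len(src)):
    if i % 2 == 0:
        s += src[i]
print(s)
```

nzujq

i=0: add 'n' → 'n'
i=1: skip
i=2: add 'z' → 'nz'
i=3: skip
i=4: add 'u' → 'nzu'
i=5: skip
i=6: add 'j' → 'nzuj'
i=7: skip
i=8: add 'q' → 'nzujq'
i=9: skip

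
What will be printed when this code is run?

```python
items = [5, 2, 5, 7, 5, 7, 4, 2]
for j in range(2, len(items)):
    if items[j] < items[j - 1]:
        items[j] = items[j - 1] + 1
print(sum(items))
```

j=2: 5>=2, unchanged → [5, 2, 5, 7, 5, 7, 4, 2]
j=3: 7>=5, unchanged → [5, 2, 5, 7, 5, 7, 4, 2]
j=4: 5<7, items[4] = 7+1 = 8 → [5, 2, 5, 7, 8, 7, 4, 2]
j=5: 7<8, items[5] = 8+1 = 9 → [5, 2, 5, 7, 8, 9, 4, 2]
j=6: 4<9, items[6] = 9+1 = 10 → [5, 2, 5, 7, 8, 9, 10, 2]
j=7: 2<10, items[7] = 10+1 = 11 → [5, 2, 5, 7, 8, 9, 10, 11]
sum = 57

57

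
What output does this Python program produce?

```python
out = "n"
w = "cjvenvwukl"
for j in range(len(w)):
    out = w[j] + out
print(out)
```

j=0: prepend 'c' → 'cn'
j=1: prepend 'j' → 'jcn'
j=2: prepend 'v' → 'vjcn'
j=3: prepend 'e' → 'evjcn'
j=4: prepend 'n' → 'nevjcn'
j=5: prepend 'v' → 'vnevjcn'
j=6: prepend 'w' → 'wvnevjcn'
j=7: prepend 'u' → 'uwvnevjcn'
j=8: prepend 'k' → 'kuwvnevjcn'
j=9: prepend 'l' → 'lkuwvnevjcn'

lkuwvnevjcn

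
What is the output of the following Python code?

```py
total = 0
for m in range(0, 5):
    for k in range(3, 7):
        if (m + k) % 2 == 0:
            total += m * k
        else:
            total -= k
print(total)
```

m=0,k=3: odd sum, total = 0-3 = -3
m=0,k=4: even sum, total = (-3)+0 = -3
m=0,k=5: odd sum, total = (-3)-5 = -8
m=0,k=6: even sum, total = (-8)+0 = -8
m=1,k=3: even sum, total = (-8)+3 = -5
m=1,k=4: odd sum, total = (-5)-4 = -9
m=1,k=5: even sum, total = (-9)+5 = -4
m=1,k=6: odd sum, total = (-4)-6 = -10
m=2,k=3: odd sum, total = (-10)-3 = -13
m=2,k=4: even sum, total = (-13)+8 = -5
m=2,k=5: odd sum, total = (-5)-5 = -10
m=2,k=6: even sum, total = (-10)+12 = 2
m=3,k=3: even sum, total = 2+9 = 11
m=3,k=4: odd sum, total = 11-4 = 7
m=3,k=5: even sum, total = 7+15 = 22
m=3,k=6: odd sum, total = 22-6 = 16
m=4,k=3: odd sum, total = 16-3 = 13
m=4,k=4: even sum, total = 13+16 = 29
m=4,k=5: odd sum, total = 29-5 = 24
m=4,k=6: even sum, total = 24+24 = 48

48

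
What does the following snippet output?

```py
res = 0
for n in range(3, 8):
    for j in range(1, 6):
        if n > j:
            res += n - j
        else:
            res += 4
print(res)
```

78

n=3,j=1: 3>1, res = 0+2 = 2
n=3,j=2: 3>2, res = 2+1 = 3
n=3,j=3: not 3>3, res = 3+4 = 7
n=3,j=4: not 3>4, res = 7+4 = 11
n=3,j=5: not 3>5, res = 11+4 = 15
n=4,j=1: 4>1, res = 15+3 = 18
n=4,j=2: 4>2, res = 18+2 = 20
n=4,j=3: 4>3, res = 20+1 = 21
n=4,j=4: not 4>4, res = 21+4 = 25
n=4,j=5: not 4>5, res = 25+4 = 29
n=5,j=1: 5>1, res = 29+4 = 33
n=5,j=2: 5>2, res = 33+3 = 36
n=5,j=3: 5>3, res = 36+2 = 38
n=5,j=4: 5>4, res = 38+1 = 39
n=5,j=5: not 5>5, res = 39+4 = 43
n=6,j=1: 6>1, res = 43+5 = 48
n=6,j=2: 6>2, res = 48+4 = 52
n=6,j=3: 6>3, res = 52+3 = 55
n=6,j=4: 6>4, res = 55+2 = 57
n=6,j=5: 6>5, res = 57+1 = 58
n=7,j=1: 7>1, res = 58+6 = 64
n=7,j=2: 7>2, res = 64+5 = 69
n=7,j=3: 7>3, res = 69+4 = 73
n=7,j=4: 7>4, res = 73+3 = 76
n=7,j=5: 7>5, res = 76+2 = 78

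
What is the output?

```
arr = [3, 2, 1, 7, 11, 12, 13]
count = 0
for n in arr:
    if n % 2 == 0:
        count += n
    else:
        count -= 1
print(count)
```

9

n=3: not even, count = 0-1 = -1
n=2: even, count = (-1)+2 = 1
n=1: not even, count = 1-1 = 0
n=7: not even, count = 0-1 = -1
n=11: not even, count = (-1)-1 = -2
n=12: even, count = (-2)+12 = 10
n=13: not even, count = 10-1 = 9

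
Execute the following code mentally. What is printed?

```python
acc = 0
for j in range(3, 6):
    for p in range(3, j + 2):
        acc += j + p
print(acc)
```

j=3,p=3: acc = 0+6 = 6
j=3,p=4: acc = 6+7 = 13
j=4,p=3: acc = 13+7 = 20
j=4,p=4: acc = 20+8 = 28
j=4,p=5: acc = 28+9 = 37
j=5,p=3: acc = 37+8 = 45
j=5,p=4: acc = 45+9 = 54
j=5,p=5: acc = 54+10 = 64
j=5,p=6: acc = 64+11 = 75

75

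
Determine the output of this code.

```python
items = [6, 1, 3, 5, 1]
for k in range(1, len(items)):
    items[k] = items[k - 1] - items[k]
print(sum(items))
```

k=1: items[1] = 6-1 = 5 → [6, 5, 3, 5, 1]
k=2: items[2] = 5-3 = 2 → [6, 5, 2, 5, 1]
k=3: items[3] = 2-5 = -3 → [6, 5, 2, -3, 1]
k=4: items[4] = (-3)-1 = -4 → [6, 5, 2, -3, -4]
sum = 6

6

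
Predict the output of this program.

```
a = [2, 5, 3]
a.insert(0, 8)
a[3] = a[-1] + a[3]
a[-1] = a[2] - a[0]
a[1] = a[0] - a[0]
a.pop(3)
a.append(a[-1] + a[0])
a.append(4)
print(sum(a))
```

30

insert 8 at 0 → [8, 2, 5, 3]
a[3] = a[-1]+a[3] = 3+3 = 6 → [8, 2, 5, 6]
a[-1] = a[2]-a[0] = 5-8 = -3 → [8, 2, 5, -3]
a[1] = a[0]-a[0] = 8-8 = 0 → [8, 0, 5, -3]
pop(3) removes -3 → [8, 0, 5]
append a[-1]+a[0] = 5+8 = 13 → [8, 0, 5, 13]
append 4 → [8, 0, 5, 13, 4]
sum = 30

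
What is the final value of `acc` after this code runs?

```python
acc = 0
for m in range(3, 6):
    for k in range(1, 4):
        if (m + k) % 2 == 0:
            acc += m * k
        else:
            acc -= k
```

32

m=3,k=1: even sum, acc = 0+3 = 3
m=3,k=2: odd sum, acc = 3-2 = 1
m=3,k=3: even sum, acc = 1+9 = 10
m=4,k=1: odd sum, acc = 10-1 = 9
m=4,k=2: even sum, acc = 9+8 = 17
m=4,k=3: odd sum, acc = 17-3 = 14
m=5,k=1: even sum, acc = 14+5 = 19
m=5,k=2: odd sum, acc = 19-2 = 17
m=5,k=3: even sum, acc = 17+15 = 32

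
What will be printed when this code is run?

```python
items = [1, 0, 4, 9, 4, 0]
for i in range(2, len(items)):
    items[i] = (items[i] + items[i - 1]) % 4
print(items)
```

[1, 0, 0, 1, 1, 1]

i=2: items[2] = (4+0)%4 = 0 → [1, 0, 0, 9, 4, 0]
i=3: items[3] = (9+0)%4 = 1 → [1, 0, 0, 1, 4, 0]
i=4: items[4] = (4+1)%4 = 1 → [1, 0, 0, 1, 1, 0]
i=5: items[5] = (0+1)%4 = 1 → [1, 0, 0, 1, 1, 1]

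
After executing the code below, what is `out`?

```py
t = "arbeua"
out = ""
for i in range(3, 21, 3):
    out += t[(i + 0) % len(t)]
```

i=3: add t[3]='e' → 'e'
i=6: add t[0]='a' → 'ea'
i=9: add t[3]='e' → 'eae'
i=12: add t[0]='a' → 'eaea'
i=15: add t[3]='e' → 'eaeae'
i=18: add t[0]='a' → 'eaeaea'

'eaeaea'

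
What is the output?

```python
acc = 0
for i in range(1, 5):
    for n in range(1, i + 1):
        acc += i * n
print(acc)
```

i=1,n=1: acc = 0+1 = 1
i=2,n=1: acc = 1+2 = 3
i=2,n=2: acc = 3+4 = 7
i=3,n=1: acc = 7+3 = 10
i=3,n=2: acc = 10+6 = 16
i=3,n=3: acc = 16+9 = 25
i=4,n=1: acc = 25+4 = 29
i=4,n=2: acc = 29+8 = 37
i=4,n=3: acc = 37+12 = 49
i=4,n=4: acc = 49+16 = 65

65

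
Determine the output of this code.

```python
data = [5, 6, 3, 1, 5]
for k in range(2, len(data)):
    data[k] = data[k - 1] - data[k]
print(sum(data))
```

13

k=2: data[2] = 6-3 = 3 → [5, 6, 3, 1, 5]
k=3: data[3] = 3-1 = 2 → [5, 6, 3, 2, 5]
k=4: data[4] = 2-5 = -3 → [5, 6, 3, 2, -3]
sum = 13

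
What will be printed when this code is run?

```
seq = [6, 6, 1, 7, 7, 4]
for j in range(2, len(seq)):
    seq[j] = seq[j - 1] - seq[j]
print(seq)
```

[6, 6, 5, -2, -9, -13]

j=2: seq[2] = 6-1 = 5 → [6, 6, 5, 7, 7, 4]
j=3: seq[3] = 5-7 = -2 → [6, 6, 5, -2, 7, 4]
j=4: seq[4] = (-2)-7 = -9 → [6, 6, 5, -2, -9, 4]
j=5: seq[5] = (-9)-4 = -13 → [6, 6, 5, -2, -9, -13]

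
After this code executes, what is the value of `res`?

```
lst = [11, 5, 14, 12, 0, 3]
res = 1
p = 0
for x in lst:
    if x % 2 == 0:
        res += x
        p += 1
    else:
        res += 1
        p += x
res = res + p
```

x=11: not even, res = 1+1 = 2; p=11
x=5: not even, res = 2+1 = 3; p=16
x=14: even, res = 3+14 = 17; p=17
x=12: even, res = 17+12 = 29; p=18
x=0: even, res = 29+0 = 29; p=19
x=3: not even, res = 29+1 = 30; p=22
res+p = 30+22 = 52

52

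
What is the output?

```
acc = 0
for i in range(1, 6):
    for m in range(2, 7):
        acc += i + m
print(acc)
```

175

i=1,m=2: acc = 0+3 = 3
i=1,m=3: acc = 3+4 = 7
i=1,m=4: acc = 7+5 = 12
i=1,m=5: acc = 12+6 = 18
i=1,m=6: acc = 18+7 = 25
i=2,m=2: acc = 25+4 = 29
i=2,m=3: acc = 29+5 = 34
i=2,m=4: acc = 34+6 = 40
i=2,m=5: acc = 40+7 = 47
i=2,m=6: acc = 47+8 = 55
i=3,m=2: acc = 55+5 = 60
i=3,m=3: acc = 60+6 = 66
i=3,m=4: acc = 66+7 = 73
i=3,m=5: acc = 73+8 = 81
i=3,m=6: acc = 81+9 = 90
i=4,m=2: acc = 90+6 = 96
i=4,m=3: acc = 96+7 = 103
i=4,m=4: acc = 103+8 = 111
i=4,m=5: acc = 111+9 = 120
i=4,m=6: acc = 120+10 = 130
i=5,m=2: acc = 130+7 = 137
i=5,m=3: acc = 137+8 = 145
i=5,m=4: acc = 145+9 = 154
i=5,m=5: acc = 154+10 = 164
i=5,m=6: acc = 164+11 = 175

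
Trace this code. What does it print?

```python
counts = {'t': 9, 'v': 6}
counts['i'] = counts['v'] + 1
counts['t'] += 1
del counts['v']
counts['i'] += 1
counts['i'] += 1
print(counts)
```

counts['i'] = counts['v']+1 = 7 → {'t': 9, 'v': 6, 'i': 7}
counts['t'] = 9+1 = 10 → {'t': 10, 'v': 6, 'i': 7}
del 'v' → {'t': 10, 'i': 7}
counts['i'] = 7+1 = 8 → {'t': 10, 'i': 8}
counts['i'] = 8+1 = 9 → {'t': 10, 'i': 9}

{'t': 10, 'i': 9}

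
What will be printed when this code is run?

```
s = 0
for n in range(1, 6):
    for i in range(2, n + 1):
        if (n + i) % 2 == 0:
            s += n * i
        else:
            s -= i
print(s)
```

66

n=2,i=2: even sum, s = 0+4 = 4
n=3,i=2: odd sum, s = 4-2 = 2
n=3,i=3: even sum, s = 2+9 = 11
n=4,i=2: even sum, s = 11+8 = 19
n=4,i=3: odd sum, s = 19-3 = 16
n=4,i=4: even sum, s = 16+16 = 32
n=5,i=2: odd sum, s = 32-2 = 30
n=5,i=3: even sum, s = 30+15 = 45
n=5,i=4: odd sum, s = 45-4 = 41
n=5,i=5: even sum, s = 41+25 = 66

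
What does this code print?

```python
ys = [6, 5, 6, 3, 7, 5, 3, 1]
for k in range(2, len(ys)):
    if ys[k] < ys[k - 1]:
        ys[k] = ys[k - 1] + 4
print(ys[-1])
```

k=2: 6>=5, unchanged → [6, 5, 6, 3, 7, 5, 3, 1]
k=3: 3<6, ys[3] = 6+4 = 10 → [6, 5, 6, 10, 7, 5, 3, 1]
k=4: 7<10, ys[4] = 10+4 = 14 → [6, 5, 6, 10, 14, 5, 3, 1]
k=5: 5<14, ys[5] = 14+4 = 18 → [6, 5, 6, 10, 14, 18, 3, 1]
k=6: 3<18, ys[6] = 18+4 = 22 → [6, 5, 6, 10, 14, 18, 22, 1]
k=7: 1<22, ys[7] = 22+4 = 26 → [6, 5, 6, 10, 14, 18, 22, 26]

26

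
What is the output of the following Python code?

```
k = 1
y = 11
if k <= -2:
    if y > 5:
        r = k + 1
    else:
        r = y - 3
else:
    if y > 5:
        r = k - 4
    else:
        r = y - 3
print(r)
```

-3

k=1, y=11
k <= -2 is False; y > 5 is True
→ r = k - 4 = -3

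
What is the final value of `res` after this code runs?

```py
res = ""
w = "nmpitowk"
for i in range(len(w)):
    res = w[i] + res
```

'kwotipmn'

i=0: prepend 'n' → 'n'
i=1: prepend 'm' → 'mn'
i=2: prepend 'p' → 'pmn'
i=3: prepend 'i' → 'ipmn'
i=4: prepend 't' → 'tipmn'
i=5: prepend 'o' → 'otipmn'
i=6: prepend 'w' → 'wotipmn'
i=7: prepend 'k' → 'kwotipmn'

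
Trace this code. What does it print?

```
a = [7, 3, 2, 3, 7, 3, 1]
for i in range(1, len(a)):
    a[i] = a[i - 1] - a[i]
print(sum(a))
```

-19

i=1: a[1] = 7-3 = 4 → [7, 4, 2, 3, 7, 3, 1]
i=2: a[2] = 4-2 = 2 → [7, 4, 2, 3, 7, 3, 1]
i=3: a[3] = 2-3 = -1 → [7, 4, 2, -1, 7, 3, 1]
i=4: a[4] = (-1)-7 = -8 → [7, 4, 2, -1, -8, 3, 1]
i=5: a[5] = (-8)-3 = -11 → [7, 4, 2, -1, -8, -11, 1]
i=6: a[6] = (-11)-1 = -12 → [7, 4, 2, -1, -8, -11, -12]
sum = -19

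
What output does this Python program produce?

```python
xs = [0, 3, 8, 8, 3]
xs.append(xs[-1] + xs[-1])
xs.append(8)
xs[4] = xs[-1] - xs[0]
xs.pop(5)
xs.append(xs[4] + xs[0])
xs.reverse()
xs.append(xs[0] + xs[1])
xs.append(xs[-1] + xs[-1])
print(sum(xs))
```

append xs[-1]+xs[-1] = 3+3 = 6 → [0, 3, 8, 8, 3, 6]
append 8 → [0, 3, 8, 8, 3, 6, 8]
xs[4] = xs[-1]-xs[0] = 8-0 = 8 → [0, 3, 8, 8, 8, 6, 8]
pop(5) removes 6 → [0, 3, 8, 8, 8, 8]
append xs[4]+xs[0] = 8+0 = 8 → [0, 3, 8, 8, 8, 8, 8]
reverse → [8, 8, 8, 8, 8, 3, 0]
append xs[0]+xs[1] = 8+8 = 16 → [8, 8, 8, 8, 8, 3, 0, 16]
append xs[-1]+xs[-1] = 16+16 = 32 → [8, 8, 8, 8, 8, 3, 0, 16, 32]
sum = 91

91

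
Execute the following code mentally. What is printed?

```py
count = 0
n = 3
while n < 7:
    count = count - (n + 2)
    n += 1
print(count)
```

n=3: count = 0-5 = -5
n=4: count = (-5)-6 = -11
n=5: count = (-11)-7 = -18
n=6: count = (-18)-8 = -26

-26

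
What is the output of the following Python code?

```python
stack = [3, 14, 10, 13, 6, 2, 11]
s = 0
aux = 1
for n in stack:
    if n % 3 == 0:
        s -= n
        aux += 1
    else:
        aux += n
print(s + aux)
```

n=3: %3==0, s = 0-3 = -3; aux=2
n=14: not %3==0; aux=16
n=10: not %3==0; aux=26
n=13: not %3==0; aux=39
n=6: %3==0, s = (-3)-6 = -9; aux=40
n=2: not %3==0; aux=42
n=11: not %3==0; aux=53
s+aux = (-9)+53 = 44

44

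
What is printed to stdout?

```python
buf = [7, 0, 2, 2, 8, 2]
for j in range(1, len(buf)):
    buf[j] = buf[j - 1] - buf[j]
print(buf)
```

[7, 7, 5, 3, -5, -7]

j=1: buf[1] = 7-0 = 7 → [7, 7, 2, 2, 8, 2]
j=2: buf[2] = 7-2 = 5 → [7, 7, 5, 2, 8, 2]
j=3: buf[3] = 5-2 = 3 → [7, 7, 5, 3, 8, 2]
j=4: buf[4] = 3-8 = -5 → [7, 7, 5, 3, -5, 2]
j=5: buf[5] = (-5)-2 = -7 → [7, 7, 5, 3, -5, -7]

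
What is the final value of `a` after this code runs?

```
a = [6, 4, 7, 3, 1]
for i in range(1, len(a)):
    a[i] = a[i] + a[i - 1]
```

i=1: a[1] = 4+6 = 10 → [6, 10, 7, 3, 1]
i=2: a[2] = 7+10 = 17 → [6, 10, 17, 3, 1]
i=3: a[3] = 3+17 = 20 → [6, 10, 17, 20, 1]
i=4: a[4] = 1+20 = 21 → [6, 10, 17, 20, 21]

[6, 10, 17, 20, 21]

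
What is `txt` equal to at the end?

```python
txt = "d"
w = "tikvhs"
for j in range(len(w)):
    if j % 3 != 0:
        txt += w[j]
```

'dikhs'

j=0: skip
j=1: add 'i' → 'di'
j=2: add 'k' → 'dik'
j=3: skip
j=4: add 'h' → 'dikh'
j=5: add 's' → 'dikhs'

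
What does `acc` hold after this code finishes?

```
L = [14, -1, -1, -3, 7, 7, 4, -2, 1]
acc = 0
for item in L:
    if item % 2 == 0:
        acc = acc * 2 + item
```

62

item=14: even, acc = 0*2+14 = 14
item=-1: not even
item=-1: not even
item=-3: not even
item=7: not even
item=7: not even
item=4: even, acc = 14*2+4 = 32
item=-2: even, acc = 32*2+(-2) = 62
item=1: not even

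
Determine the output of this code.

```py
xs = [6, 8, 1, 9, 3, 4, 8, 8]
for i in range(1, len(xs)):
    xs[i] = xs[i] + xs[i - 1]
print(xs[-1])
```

i=1: xs[1] = 8+6 = 14 → [6, 14, 1, 9, 3, 4, 8, 8]
i=2: xs[2] = 1+14 = 15 → [6, 14, 15, 9, 3, 4, 8, 8]
i=3: xs[3] = 9+15 = 24 → [6, 14, 15, 24, 3, 4, 8, 8]
i=4: xs[4] = 3+24 = 27 → [6, 14, 15, 24, 27, 4, 8, 8]
i=5: xs[5] = 4+27 = 31 → [6, 14, 15, 24, 27, 31, 8, 8]
i=6: xs[6] = 8+31 = 39 → [6, 14, 15, 24, 27, 31, 39, 8]
i=7: xs[7] = 8+39 = 47 → [6, 14, 15, 24, 27, 31, 39, 47]

47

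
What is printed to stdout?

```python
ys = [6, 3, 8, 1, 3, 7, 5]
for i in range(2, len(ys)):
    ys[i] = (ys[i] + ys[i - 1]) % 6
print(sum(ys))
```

24

i=2: ys[2] = (8+3)%6 = 5 → [6, 3, 5, 1, 3, 7, 5]
i=3: ys[3] = (1+5)%6 = 0 → [6, 3, 5, 0, 3, 7, 5]
i=4: ys[4] = (3+0)%6 = 3 → [6, 3, 5, 0, 3, 7, 5]
i=5: ys[5] = (7+3)%6 = 4 → [6, 3, 5, 0, 3, 4, 5]
i=6: ys[6] = (5+4)%6 = 3 → [6, 3, 5, 0, 3, 4, 3]
sum = 24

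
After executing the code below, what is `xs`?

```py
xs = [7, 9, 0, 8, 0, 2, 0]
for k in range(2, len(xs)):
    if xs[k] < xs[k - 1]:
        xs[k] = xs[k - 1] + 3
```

k=2: 0<9, xs[2] = 9+3 = 12 → [7, 9, 12, 8, 0, 2, 0]
k=3: 8<12, xs[3] = 12+3 = 15 → [7, 9, 12, 15, 0, 2, 0]
k=4: 0<15, xs[4] = 15+3 = 18 → [7, 9, 12, 15, 18, 2, 0]
k=5: 2<18, xs[5] = 18+3 = 21 → [7, 9, 12, 15, 18, 21, 0]
k=6: 0<21, xs[6] = 21+3 = 24 → [7, 9, 12, 15, 18, 21, 24]

[7, 9, 12, 15, 18, 21, 24]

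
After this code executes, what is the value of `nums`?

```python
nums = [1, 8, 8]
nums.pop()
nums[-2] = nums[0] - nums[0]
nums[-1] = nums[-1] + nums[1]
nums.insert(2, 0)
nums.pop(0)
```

[16, 0]

pop() removes 8 → [1, 8]
nums[-2] = nums[0]-nums[0] = 1-1 = 0 → [0, 8]
nums[-1] = nums[-1]+nums[1] = 8+8 = 16 → [0, 16]
insert 0 at 2 → [0, 16, 0]
pop(0) removes 0 → [16, 0]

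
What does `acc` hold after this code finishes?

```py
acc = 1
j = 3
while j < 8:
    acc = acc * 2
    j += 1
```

j=3: acc = 1*2 = 2
j=4: acc = 2*2 = 4
j=5: acc = 4*2 = 8
j=6: acc = 8*2 = 16
j=7: acc = 16*2 = 32

32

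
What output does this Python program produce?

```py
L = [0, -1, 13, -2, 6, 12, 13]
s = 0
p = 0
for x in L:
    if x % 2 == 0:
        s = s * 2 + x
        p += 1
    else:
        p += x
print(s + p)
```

45

x=0: even, s = 0*2+0 = 0; p=1
x=-1: not even; p=0
x=13: not even; p=13
x=-2: even, s = 0*2+(-2) = -2; p=14
x=6: even, s = (-2)*2+6 = 2; p=15
x=12: even, s = 2*2+12 = 16; p=16
x=13: not even; p=29
s+p = 16+29 = 45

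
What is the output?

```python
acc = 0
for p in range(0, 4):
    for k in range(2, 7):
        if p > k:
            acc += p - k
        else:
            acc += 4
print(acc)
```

77

p=0,k=2: not 0>2, acc = 0+4 = 4
p=0,k=3: not 0>3, acc = 4+4 = 8
p=0,k=4: not 0>4, acc = 8+4 = 12
p=0,k=5: not 0>5, acc = 12+4 = 16
p=0,k=6: not 0>6, acc = 16+4 = 20
p=1,k=2: not 1>2, acc = 20+4 = 24
p=1,k=3: not 1>3, acc = 24+4 = 28
p=1,k=4: not 1>4, acc = 28+4 = 32
p=1,k=5: not 1>5, acc = 32+4 = 36
p=1,k=6: not 1>6, acc = 36+4 = 40
p=2,k=2: not 2>2, acc = 40+4 = 44
p=2,k=3: not 2>3, acc = 44+4 = 48
p=2,k=4: not 2>4, acc = 48+4 = 52
p=2,k=5: not 2>5, acc = 52+4 = 56
p=2,k=6: not 2>6, acc = 56+4 = 60
p=3,k=2: 3>2, acc = 60+1 = 61
p=3,k=3: not 3>3, acc = 61+4 = 65
p=3,k=4: not 3>4, acc = 65+4 = 69
p=3,k=5: not 3>5, acc = 69+4 = 73
p=3,k=6: not 3>6, acc = 73+4 = 77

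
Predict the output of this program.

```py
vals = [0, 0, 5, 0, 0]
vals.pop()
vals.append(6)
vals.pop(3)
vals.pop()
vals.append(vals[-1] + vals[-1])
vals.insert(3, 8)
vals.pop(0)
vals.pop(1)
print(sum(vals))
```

18

pop() removes 0 → [0, 0, 5, 0]
append 6 → [0, 0, 5, 0, 6]
pop(3) removes 0 → [0, 0, 5, 6]
pop() removes 6 → [0, 0, 5]
append vals[-1]+vals[-1] = 5+5 = 10 → [0, 0, 5, 10]
insert 8 at 3 → [0, 0, 5, 8, 10]
pop(0) removes 0 → [0, 5, 8, 10]
pop(1) removes 5 → [0, 8, 10]
sum = 18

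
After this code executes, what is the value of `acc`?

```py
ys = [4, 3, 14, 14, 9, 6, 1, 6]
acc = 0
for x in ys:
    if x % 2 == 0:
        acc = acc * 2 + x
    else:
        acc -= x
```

x=4: even, acc = 0*2+4 = 4
x=3: not even, acc = 4-3 = 1
x=14: even, acc = 1*2+14 = 16
x=14: even, acc = 16*2+14 = 46
x=9: not even, acc = 46-9 = 37
x=6: even, acc = 37*2+6 = 80
x=1: not even, acc = 80-1 = 79
x=6: even, acc = 79*2+6 = 164

164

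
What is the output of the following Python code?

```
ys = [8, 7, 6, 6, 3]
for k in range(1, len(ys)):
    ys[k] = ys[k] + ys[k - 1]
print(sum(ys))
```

k=1: ys[1] = 7+8 = 15 → [8, 15, 6, 6, 3]
k=2: ys[2] = 6+15 = 21 → [8, 15, 21, 6, 3]
k=3: ys[3] = 6+21 = 27 → [8, 15, 21, 27, 3]
k=4: ys[4] = 3+27 = 30 → [8, 15, 21, 27, 30]
sum = 101

101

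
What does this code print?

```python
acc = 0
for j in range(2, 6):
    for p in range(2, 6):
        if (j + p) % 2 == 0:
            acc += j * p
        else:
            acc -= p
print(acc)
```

72

j=2,p=2: even sum, acc = 0+4 = 4
j=2,p=3: odd sum, acc = 4-3 = 1
j=2,p=4: even sum, acc = 1+8 = 9
j=2,p=5: odd sum, acc = 9-5 = 4
j=3,p=2: odd sum, acc = 4-2 = 2
j=3,p=3: even sum, acc = 2+9 = 11
j=3,p=4: odd sum, acc = 11-4 = 7
j=3,p=5: even sum, acc = 7+15 = 22
j=4,p=2: even sum, acc = 22+8 = 30
j=4,p=3: odd sum, acc = 30-3 = 27
j=4,p=4: even sum, acc = 27+16 = 43
j=4,p=5: odd sum, acc = 43-5 = 38
j=5,p=2: odd sum, acc = 38-2 = 36
j=5,p=3: even sum, acc = 36+15 = 51
j=5,p=4: odd sum, acc = 51-4 = 47
j=5,p=5: even sum, acc = 47+25 = 72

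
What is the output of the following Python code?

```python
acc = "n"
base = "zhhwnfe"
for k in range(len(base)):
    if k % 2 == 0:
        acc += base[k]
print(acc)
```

k=0: add 'z' → 'nz'
k=1: skip
k=2: add 'h' → 'nzh'
k=3: skip
k=4: add 'n' → 'nzhn'
k=5: skip
k=6: add 'e' → 'nzhne'

nzhne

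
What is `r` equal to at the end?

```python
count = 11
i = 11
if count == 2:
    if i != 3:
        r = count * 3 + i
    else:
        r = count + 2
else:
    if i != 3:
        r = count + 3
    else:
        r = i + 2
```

14

count=11, i=11
count == 2 is False; i != 3 is True
→ r = count + 3 = 14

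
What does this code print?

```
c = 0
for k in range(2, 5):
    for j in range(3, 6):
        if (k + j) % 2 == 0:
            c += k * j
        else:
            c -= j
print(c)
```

28

k=2,j=3: odd sum, c = 0-3 = -3
k=2,j=4: even sum, c = (-3)+8 = 5
k=2,j=5: odd sum, c = 5-5 = 0
k=3,j=3: even sum, c = 0+9 = 9
k=3,j=4: odd sum, c = 9-4 = 5
k=3,j=5: even sum, c = 5+15 = 20
k=4,j=3: odd sum, c = 20-3 = 17
k=4,j=4: even sum, c = 17+16 = 33
k=4,j=5: odd sum, c = 33-5 = 28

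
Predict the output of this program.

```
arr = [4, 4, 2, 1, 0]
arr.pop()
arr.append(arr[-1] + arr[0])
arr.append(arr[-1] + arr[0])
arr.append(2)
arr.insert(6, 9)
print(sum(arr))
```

pop() removes 0 → [4, 4, 2, 1]
append arr[-1]+arr[0] = 1+4 = 5 → [4, 4, 2, 1, 5]
append arr[-1]+arr[0] = 5+4 = 9 → [4, 4, 2, 1, 5, 9]
append 2 → [4, 4, 2, 1, 5, 9, 2]
insert 9 at 6 → [4, 4, 2, 1, 5, 9, 9, 2]
sum = 36

36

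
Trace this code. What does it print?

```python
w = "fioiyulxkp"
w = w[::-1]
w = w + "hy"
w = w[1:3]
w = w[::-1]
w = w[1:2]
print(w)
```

k

reverse → 'pkxluyioif'
+ 'hy' → 'pkxluyioifhy'
slice [1:3] → 'kx'
reverse → 'xk'
slice [1:2] → 'k'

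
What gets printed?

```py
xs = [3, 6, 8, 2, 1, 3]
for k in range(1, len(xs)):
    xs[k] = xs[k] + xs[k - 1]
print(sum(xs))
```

91

k=1: xs[1] = 6+3 = 9 → [3, 9, 8, 2, 1, 3]
k=2: xs[2] = 8+9 = 17 → [3, 9, 17, 2, 1, 3]
k=3: xs[3] = 2+17 = 19 → [3, 9, 17, 19, 1, 3]
k=4: xs[4] = 1+19 = 20 → [3, 9, 17, 19, 20, 3]
k=5: xs[5] = 3+20 = 23 → [3, 9, 17, 19, 20, 23]
sum = 91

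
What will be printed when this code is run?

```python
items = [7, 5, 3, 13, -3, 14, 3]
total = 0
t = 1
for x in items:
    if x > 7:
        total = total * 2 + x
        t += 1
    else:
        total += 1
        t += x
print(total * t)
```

x=7: not >7, total = 0+1 = 1; t=8
x=5: not >7, total = 1+1 = 2; t=13
x=3: not >7, total = 2+1 = 3; t=16
x=13: >7, total = 3*2+13 = 19; t=17
x=-3: not >7, total = 19+1 = 20; t=14
x=14: >7, total = 20*2+14 = 54; t=15
x=3: not >7, total = 54+1 = 55; t=18
total*t = 55*18 = 990

990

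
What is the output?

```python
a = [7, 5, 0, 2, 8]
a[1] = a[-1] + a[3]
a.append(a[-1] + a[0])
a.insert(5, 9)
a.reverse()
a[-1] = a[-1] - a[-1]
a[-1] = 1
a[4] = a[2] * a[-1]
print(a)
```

a[1] = a[-1]+a[3] = 8+2 = 10 → [7, 10, 0, 2, 8]
append a[-1]+a[0] = 8+7 = 15 → [7, 10, 0, 2, 8, 15]
insert 9 at 5 → [7, 10, 0, 2, 8, 9, 15]
reverse → [15, 9, 8, 2, 0, 10, 7]
a[-1] = a[-1]-a[-1] = 7-7 = 0 → [15, 9, 8, 2, 0, 10, 0]
a[-1] = 1 → [15, 9, 8, 2, 0, 10, 1]
a[4] = a[2]*a[-1] = 8*1 = 8 → [15, 9, 8, 2, 8, 10, 1]

[15, 9, 8, 2, 8, 10, 1]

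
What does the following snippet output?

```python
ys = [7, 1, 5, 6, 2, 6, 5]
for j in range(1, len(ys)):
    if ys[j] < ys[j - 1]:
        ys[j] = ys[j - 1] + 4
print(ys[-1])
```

31

j=1: 1<7, ys[1] = 7+4 = 11 → [7, 11, 5, 6, 2, 6, 5]
j=2: 5<11, ys[2] = 11+4 = 15 → [7, 11, 15, 6, 2, 6, 5]
j=3: 6<15, ys[3] = 15+4 = 19 → [7, 11, 15, 19, 2, 6, 5]
j=4: 2<19, ys[4] = 19+4 = 23 → [7, 11, 15, 19, 23, 6, 5]
j=5: 6<23, ys[5] = 23+4 = 27 → [7, 11, 15, 19, 23, 27, 5]
j=6: 5<27, ys[6] = 27+4 = 31 → [7, 11, 15, 19, 23, 27, 31]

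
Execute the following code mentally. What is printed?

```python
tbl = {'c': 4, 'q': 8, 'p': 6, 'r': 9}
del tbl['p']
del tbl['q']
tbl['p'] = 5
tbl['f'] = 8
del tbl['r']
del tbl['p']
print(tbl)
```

del 'p' → {'c': 4, 'q': 8, 'r': 9}
del 'q' → {'c': 4, 'r': 9}
tbl['p'] = 5 → {'c': 4, 'r': 9, 'p': 5}
tbl['f'] = 8 → {'c': 4, 'r': 9, 'p': 5, 'f': 8}
del 'r' → {'c': 4, 'p': 5, 'f': 8}
del 'p' → {'c': 4, 'f': 8}

{'c': 4, 'f': 8}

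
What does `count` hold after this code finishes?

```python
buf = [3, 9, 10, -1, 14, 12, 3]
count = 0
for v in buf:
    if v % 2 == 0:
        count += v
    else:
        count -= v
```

v=3: not even, count = 0-3 = -3
v=9: not even, count = (-3)-9 = -12
v=10: even, count = (-12)+10 = -2
v=-1: not even, count = (-2)-(-1) = -1
v=14: even, count = (-1)+14 = 13
v=12: even, count = 13+12 = 25
v=3: not even, count = 25-3 = 22

22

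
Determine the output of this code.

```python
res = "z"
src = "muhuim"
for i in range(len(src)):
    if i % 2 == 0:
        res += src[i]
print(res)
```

zmhi

i=0: add 'm' → 'zm'
i=1: skip
i=2: add 'h' → 'zmh'
i=3: skip
i=4: add 'i' → 'zmhi'
i=5: skip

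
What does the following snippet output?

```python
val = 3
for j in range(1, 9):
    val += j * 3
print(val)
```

111

j=1: val = 3+1*3 = 6
j=2: val = 6+2*3 = 12
j=3: val = 12+3*3 = 21
j=4: val = 21+4*3 = 33
j=5: val = 33+5*3 = 48
j=6: val = 48+6*3 = 66
j=7: val = 66+7*3 = 87
j=8: val = 87+8*3 = 111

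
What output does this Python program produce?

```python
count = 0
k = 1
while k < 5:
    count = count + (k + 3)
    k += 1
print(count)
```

k=1: count = 0+4 = 4
k=2: count = 4+5 = 9
k=3: count = 9+6 = 15
k=4: count = 15+7 = 22

22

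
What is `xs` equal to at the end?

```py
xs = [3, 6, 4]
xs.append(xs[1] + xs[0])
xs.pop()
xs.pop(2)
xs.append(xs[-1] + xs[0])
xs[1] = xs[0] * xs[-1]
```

[3, 27, 9]

append xs[1]+xs[0] = 6+3 = 9 → [3, 6, 4, 9]
pop() removes 9 → [3, 6, 4]
pop(2) removes 4 → [3, 6]
append xs[-1]+xs[0] = 6+3 = 9 → [3, 6, 9]
xs[1] = xs[0]*xs[-1] = 3*9 = 27 → [3, 27, 9]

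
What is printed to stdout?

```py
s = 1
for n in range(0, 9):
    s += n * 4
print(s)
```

145

n=0: s = 1+0*4 = 1
n=1: s = 1+1*4 = 5
n=2: s = 5+2*4 = 13
n=3: s = 13+3*4 = 25
n=4: s = 25+4*4 = 41
n=5: s = 41+5*4 = 61
n=6: s = 61+6*4 = 85
n=7: s = 85+7*4 = 113
n=8: s = 113+8*4 = 145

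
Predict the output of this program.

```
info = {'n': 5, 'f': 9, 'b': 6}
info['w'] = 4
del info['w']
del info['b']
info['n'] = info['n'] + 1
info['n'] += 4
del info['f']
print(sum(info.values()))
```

info['w'] = 4 → {'n': 5, 'f': 9, 'b': 6, 'w': 4}
del 'w' → {'n': 5, 'f': 9, 'b': 6}
del 'b' → {'n': 5, 'f': 9}
info['n'] = info['n']+1 = 6 → {'n': 6, 'f': 9}
info['n'] = 6+4 = 10 → {'n': 10, 'f': 9}
del 'f' → {'n': 10}
sum of values = 10

10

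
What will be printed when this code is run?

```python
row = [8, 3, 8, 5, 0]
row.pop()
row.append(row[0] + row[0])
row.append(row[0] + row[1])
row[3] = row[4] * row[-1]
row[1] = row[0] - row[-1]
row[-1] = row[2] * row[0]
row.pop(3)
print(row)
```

[8, -3, 8, 16, 64]

pop() removes 0 → [8, 3, 8, 5]
append row[0]+row[0] = 8+8 = 16 → [8, 3, 8, 5, 16]
append row[0]+row[1] = 8+3 = 11 → [8, 3, 8, 5, 16, 11]
row[3] = row[4]*row[-1] = 16*11 = 176 → [8, 3, 8, 176, 16, 11]
row[1] = row[0]-row[-1] = 8-11 = -3 → [8, -3, 8, 176, 16, 11]
row[-1] = row[2]*row[0] = 8*8 = 64 → [8, -3, 8, 176, 16, 64]
pop(3) removes 176 → [8, -3, 8, 16, 64]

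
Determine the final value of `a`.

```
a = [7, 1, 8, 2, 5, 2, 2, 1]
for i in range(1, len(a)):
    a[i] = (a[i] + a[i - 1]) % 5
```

[7, 3, 1, 3, 3, 0, 2, 3]

i=1: a[1] = (1+7)%5 = 3 → [7, 3, 8, 2, 5, 2, 2, 1]
i=2: a[2] = (8+3)%5 = 1 → [7, 3, 1, 2, 5, 2, 2, 1]
i=3: a[3] = (2+1)%5 = 3 → [7, 3, 1, 3, 5, 2, 2, 1]
i=4: a[4] = (5+3)%5 = 3 → [7, 3, 1, 3, 3, 2, 2, 1]
i=5: a[5] = (2+3)%5 = 0 → [7, 3, 1, 3, 3, 0, 2, 1]
i=6: a[6] = (2+0)%5 = 2 → [7, 3, 1, 3, 3, 0, 2, 1]
i=7: a[7] = (1+2)%5 = 3 → [7, 3, 1, 3, 3, 0, 2, 3]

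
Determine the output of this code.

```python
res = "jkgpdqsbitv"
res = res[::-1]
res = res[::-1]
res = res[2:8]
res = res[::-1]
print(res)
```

reverse → 'vtibsqdpgkj'
reverse → 'jkgpdqsbitv'
slice [2:8] → 'gpdqsb'
reverse → 'bsqdpg'

bsqdpg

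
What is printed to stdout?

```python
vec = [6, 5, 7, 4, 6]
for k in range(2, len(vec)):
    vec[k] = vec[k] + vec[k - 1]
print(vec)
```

k=2: vec[2] = 7+5 = 12 → [6, 5, 12, 4, 6]
k=3: vec[3] = 4+12 = 16 → [6, 5, 12, 16, 6]
k=4: vec[4] = 6+16 = 22 → [6, 5, 12, 16, 22]

[6, 5, 12, 16, 22]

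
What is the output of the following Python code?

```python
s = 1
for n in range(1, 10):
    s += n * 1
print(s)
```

46

n=1: s = 1+1*1 = 2
n=2: s = 2+2*1 = 4
n=3: s = 4+3*1 = 7
n=4: s = 7+4*1 = 11
n=5: s = 11+5*1 = 16
n=6: s = 16+6*1 = 22
n=7: s = 22+7*1 = 29
n=8: s = 29+8*1 = 37
n=9: s = 37+9*1 = 46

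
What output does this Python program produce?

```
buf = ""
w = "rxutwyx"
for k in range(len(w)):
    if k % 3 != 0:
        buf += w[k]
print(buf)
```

k=0: skip
k=1: add 'x' → 'x'
k=2: add 'u' → 'xu'
k=3: skip
k=4: add 'w' → 'xuw'
k=5: add 'y' → 'xuwy'
k=6: skip

xuwy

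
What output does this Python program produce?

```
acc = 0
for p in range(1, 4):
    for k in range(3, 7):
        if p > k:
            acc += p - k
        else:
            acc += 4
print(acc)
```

p=1,k=3: not 1>3, acc = 0+4 = 4
p=1,k=4: not 1>4, acc = 4+4 = 8
p=1,k=5: not 1>5, acc = 8+4 = 12
p=1,k=6: not 1>6, acc = 12+4 = 16
p=2,k=3: not 2>3, acc = 16+4 = 20
p=2,k=4: not 2>4, acc = 20+4 = 24
p=2,k=5: not 2>5, acc = 24+4 = 28
p=2,k=6: not 2>6, acc = 28+4 = 32
p=3,k=3: not 3>3, acc = 32+4 = 36
p=3,k=4: not 3>4, acc = 36+4 = 40
p=3,k=5: not 3>5, acc = 40+4 = 44
p=3,k=6: not 3>6, acc = 44+4 = 48

48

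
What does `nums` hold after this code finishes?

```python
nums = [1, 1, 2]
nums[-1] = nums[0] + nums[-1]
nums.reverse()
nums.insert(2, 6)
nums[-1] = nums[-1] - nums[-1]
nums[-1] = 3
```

[3, 1, 6, 3]

nums[-1] = nums[0]+nums[-1] = 1+2 = 3 → [1, 1, 3]
reverse → [3, 1, 1]
insert 6 at 2 → [3, 1, 6, 1]
nums[-1] = nums[-1]-nums[-1] = 1-1 = 0 → [3, 1, 6, 0]
nums[-1] = 3 → [3, 1, 6, 3]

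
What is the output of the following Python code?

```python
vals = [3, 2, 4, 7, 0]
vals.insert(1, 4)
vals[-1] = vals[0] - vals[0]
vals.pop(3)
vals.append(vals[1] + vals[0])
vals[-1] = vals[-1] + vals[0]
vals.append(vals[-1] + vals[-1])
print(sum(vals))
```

insert 4 at 1 → [3, 4, 2, 4, 7, 0]
vals[-1] = vals[0]-vals[0] = 3-3 = 0 → [3, 4, 2, 4, 7, 0]
pop(3) removes 4 → [3, 4, 2, 7, 0]
append vals[1]+vals[0] = 4+3 = 7 → [3, 4, 2, 7, 0, 7]
vals[-1] = vals[-1]+vals[0] = 7+3 = 10 → [3, 4, 2, 7, 0, 10]
append vals[-1]+vals[-1] = 10+10 = 20 → [3, 4, 2, 7, 0, 10, 20]
sum = 46

46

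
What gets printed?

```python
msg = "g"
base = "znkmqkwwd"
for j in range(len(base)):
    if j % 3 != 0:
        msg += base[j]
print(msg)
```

j=0: skip
j=1: add 'n' → 'gn'
j=2: add 'k' → 'gnk'
j=3: skip
j=4: add 'q' → 'gnkq'
j=5: add 'k' → 'gnkqk'
j=6: skip
j=7: add 'w' → 'gnkqkw'
j=8: add 'd' → 'gnkqkwd'

gnkqkwd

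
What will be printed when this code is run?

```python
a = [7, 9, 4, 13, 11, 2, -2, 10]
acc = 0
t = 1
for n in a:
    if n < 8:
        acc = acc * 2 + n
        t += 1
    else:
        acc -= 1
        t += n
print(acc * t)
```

n=7: <8, acc = 0*2+7 = 7; t=2
n=9: not <8, acc = 7-1 = 6; t=11
n=4: <8, acc = 6*2+4 = 16; t=12
n=13: not <8, acc = 16-1 = 15; t=25
n=11: not <8, acc = 15-1 = 14; t=36
n=2: <8, acc = 14*2+2 = 30; t=37
n=-2: <8, acc = 30*2+(-2) = 58; t=38
n=10: not <8, acc = 58-1 = 57; t=48
acc*t = 57*48 = 2736

2736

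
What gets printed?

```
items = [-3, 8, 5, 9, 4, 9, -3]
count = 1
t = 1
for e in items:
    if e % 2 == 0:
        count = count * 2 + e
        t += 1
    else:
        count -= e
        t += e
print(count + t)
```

e=-3: not even, count = 1-(-3) = 4; t=-2
e=8: even, count = 4*2+8 = 16; t=-1
e=5: not even, count = 16-5 = 11; t=4
e=9: not even, count = 11-9 = 2; t=13
e=4: even, count = 2*2+4 = 8; t=14
e=9: not even, count = 8-9 = -1; t=23
e=-3: not even, count = (-1)-(-3) = 2; t=20
count+t = 2+20 = 22

22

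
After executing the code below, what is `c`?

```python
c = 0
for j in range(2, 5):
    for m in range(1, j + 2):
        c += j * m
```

102

j=2,m=1: c = 0+2 = 2
j=2,m=2: c = 2+4 = 6
j=2,m=3: c = 6+6 = 12
j=3,m=1: c = 12+3 = 15
j=3,m=2: c = 15+6 = 21
j=3,m=3: c = 21+9 = 30
j=3,m=4: c = 30+12 = 42
j=4,m=1: c = 42+4 = 46
j=4,m=2: c = 46+8 = 54
j=4,m=3: c = 54+12 = 66
j=4,m=4: c = 66+16 = 82
j=4,m=5: c = 82+20 = 102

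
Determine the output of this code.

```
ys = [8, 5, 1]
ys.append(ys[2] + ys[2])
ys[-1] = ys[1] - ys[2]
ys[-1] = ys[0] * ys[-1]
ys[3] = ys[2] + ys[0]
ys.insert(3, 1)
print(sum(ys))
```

append ys[2]+ys[2] = 1+1 = 2 → [8, 5, 1, 2]
ys[-1] = ys[1]-ys[2] = 5-1 = 4 → [8, 5, 1, 4]
ys[-1] = ys[0]*ys[-1] = 8*4 = 32 → [8, 5, 1, 32]
ys[3] = ys[2]+ys[0] = 1+8 = 9 → [8, 5, 1, 9]
insert 1 at 3 → [8, 5, 1, 1, 9]
sum = 24

24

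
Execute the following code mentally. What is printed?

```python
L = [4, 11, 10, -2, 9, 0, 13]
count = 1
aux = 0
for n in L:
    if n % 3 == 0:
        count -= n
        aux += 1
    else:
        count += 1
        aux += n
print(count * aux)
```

-114

n=4: not %3==0, count = 1+1 = 2; aux=4
n=11: not %3==0, count = 2+1 = 3; aux=15
n=10: not %3==0, count = 3+1 = 4; aux=25
n=-2: not %3==0, count = 4+1 = 5; aux=23
n=9: %3==0, count = 5-9 = -4; aux=24
n=0: %3==0, count = (-4)-0 = -4; aux=25
n=13: not %3==0, count = (-4)+1 = -3; aux=38
count*aux = (-3)*38 = -114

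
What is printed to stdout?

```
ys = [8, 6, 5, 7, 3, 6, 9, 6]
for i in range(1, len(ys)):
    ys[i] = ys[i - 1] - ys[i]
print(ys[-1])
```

i=1: ys[1] = 8-6 = 2 → [8, 2, 5, 7, 3, 6, 9, 6]
i=2: ys[2] = 2-5 = -3 → [8, 2, -3, 7, 3, 6, 9, 6]
i=3: ys[3] = (-3)-7 = -10 → [8, 2, -3, -10, 3, 6, 9, 6]
i=4: ys[4] = (-10)-3 = -13 → [8, 2, -3, -10, -13, 6, 9, 6]
i=5: ys[5] = (-13)-6 = -19 → [8, 2, -3, -10, -13, -19, 9, 6]
i=6: ys[6] = (-19)-9 = -28 → [8, 2, -3, -10, -13, -19, -28, 6]
i=7: ys[7] = (-28)-6 = -34 → [8, 2, -3, -10, -13, -19, -28, -34]

-34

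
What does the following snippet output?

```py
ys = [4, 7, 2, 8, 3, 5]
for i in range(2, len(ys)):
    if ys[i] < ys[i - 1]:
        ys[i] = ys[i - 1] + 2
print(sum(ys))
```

i=2: 2<7, ys[2] = 7+2 = 9 → [4, 7, 9, 8, 3, 5]
i=3: 8<9, ys[3] = 9+2 = 11 → [4, 7, 9, 11, 3, 5]
i=4: 3<11, ys[4] = 11+2 = 13 → [4, 7, 9, 11, 13, 5]
i=5: 5<13, ys[5] = 13+2 = 15 → [4, 7, 9, 11, 13, 15]
sum = 59

59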